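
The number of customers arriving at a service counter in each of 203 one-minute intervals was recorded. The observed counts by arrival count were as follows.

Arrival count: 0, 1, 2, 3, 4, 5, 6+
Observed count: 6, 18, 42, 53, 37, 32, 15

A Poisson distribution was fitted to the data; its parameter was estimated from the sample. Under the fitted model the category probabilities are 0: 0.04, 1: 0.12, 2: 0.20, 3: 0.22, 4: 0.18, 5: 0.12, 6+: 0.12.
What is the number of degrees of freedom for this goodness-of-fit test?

There are k = 7 categories and 1 parameter estimated from the data, so df = 7 − 1 − 1 = 5.

5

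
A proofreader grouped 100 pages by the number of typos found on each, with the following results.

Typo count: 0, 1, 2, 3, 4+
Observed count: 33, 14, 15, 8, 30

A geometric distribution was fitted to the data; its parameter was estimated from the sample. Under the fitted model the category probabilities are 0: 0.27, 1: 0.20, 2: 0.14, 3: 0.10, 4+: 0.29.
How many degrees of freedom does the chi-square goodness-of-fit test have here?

3

There are k = 5 categories and 1 parameter estimated from the data, so df = 5 − 1 − 1 = 3.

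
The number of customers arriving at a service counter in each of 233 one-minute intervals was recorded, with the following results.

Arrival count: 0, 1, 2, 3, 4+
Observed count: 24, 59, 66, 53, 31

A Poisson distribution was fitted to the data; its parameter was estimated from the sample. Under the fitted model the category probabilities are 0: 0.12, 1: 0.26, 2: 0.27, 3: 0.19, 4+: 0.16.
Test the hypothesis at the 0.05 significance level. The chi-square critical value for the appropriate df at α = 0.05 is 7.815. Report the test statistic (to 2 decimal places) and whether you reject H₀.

3.53; do not reject

Expected counts E_i = n·p_i: 233×0.12 = 27.96, 233×0.26 = 60.58, 233×0.27 = 62.91, 233×0.19 = 44.27, 233×0.16 = 37.28.
χ² = (24−27.96)²/27.96 + (59−60.58)²/60.58 + (66−62.91)²/62.91 + (53−44.27)²/44.27 + (31−37.28)²/37.28
   = 0.561 + 0.041 + 0.152 + 1.722 + 1.058
Sum = 3.53
df = 3. Since 3.53 < 7.815, we do not reject H₀.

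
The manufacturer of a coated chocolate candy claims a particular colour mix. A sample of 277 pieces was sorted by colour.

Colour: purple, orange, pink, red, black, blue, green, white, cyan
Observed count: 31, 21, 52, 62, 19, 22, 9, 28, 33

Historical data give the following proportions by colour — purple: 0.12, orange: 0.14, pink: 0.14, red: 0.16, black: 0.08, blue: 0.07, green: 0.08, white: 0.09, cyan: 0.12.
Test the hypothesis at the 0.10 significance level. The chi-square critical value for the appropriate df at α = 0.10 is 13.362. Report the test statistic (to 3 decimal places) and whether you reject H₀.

28.859; reject

Expected counts E_i = n·p_i: 277×0.12 = 33.24, 277×0.14 = 38.78, 277×0.14 = 38.78, 277×0.16 = 44.32, 277×0.08 = 22.16, 277×0.07 = 19.39, 277×0.08 = 22.16, 277×0.09 = 24.93, 277×0.12 = 33.24.
χ² = (31−33.24)²/33.24 + (21−38.78)²/38.78 + (52−38.78)²/38.78 + (62−44.32)²/44.32 + (19−22.16)²/22.16 + (22−19.39)²/19.39 + (9−22.16)²/22.16 + (28−24.93)²/24.93 + (33−33.24)²/33.24
   = 0.1510 + 8.1518 + 4.5067 + 7.0529 + 0.4506 + 0.3513 + 7.8152 + 0.3781 + 0.0017
Sum = 28.859
df = 8. Since 28.859 > 13.362, we reject H₀.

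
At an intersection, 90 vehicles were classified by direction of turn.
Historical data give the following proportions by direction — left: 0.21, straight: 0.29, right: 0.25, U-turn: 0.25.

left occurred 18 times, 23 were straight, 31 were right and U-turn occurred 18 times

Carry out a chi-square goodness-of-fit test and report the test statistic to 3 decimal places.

4.522

Expected counts E_i = n·p_i: 90×0.21 = 18.9, 90×0.29 = 26.1, 90×0.25 = 22.5, 90×0.25 = 22.5.
cat           O        E   (O−E)²/E
left         18     18.9     0.0429
straight     23     26.1     0.3682
right        31     22.5     3.2111
U-turn       18     22.5     0.9000
Sum = 4.522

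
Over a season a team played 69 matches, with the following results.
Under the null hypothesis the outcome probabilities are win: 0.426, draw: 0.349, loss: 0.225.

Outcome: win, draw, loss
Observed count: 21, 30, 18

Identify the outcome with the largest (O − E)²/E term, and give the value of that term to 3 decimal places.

Expected counts E_i = n·p_i: 69×0.426 = 29.394, 69×0.349 = 24.081, 69×0.225 = 15.525.
win: (21 − 29.394)²/29.394 = 70.459236/29.394 = 2.3971
draw: (30 − 24.081)²/24.081 = 35.034561/24.081 = 1.4549
loss: (18 − 15.525)²/15.525 = 6.125625/15.525 = 0.3946
The largest term is for win: 2.397.

win, 2.397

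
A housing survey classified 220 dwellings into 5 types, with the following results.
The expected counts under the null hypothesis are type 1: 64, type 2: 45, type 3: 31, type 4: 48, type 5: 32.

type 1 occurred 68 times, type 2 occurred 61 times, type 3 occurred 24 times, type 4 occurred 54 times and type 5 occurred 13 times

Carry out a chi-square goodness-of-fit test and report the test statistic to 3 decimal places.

χ² = (68−64)²/64 + (61−45)²/45 + (24−31)²/31 + (54−48)²/48 + (13−32)²/32
   = 0.2500 + 5.6889 + 1.5806 + 0.7500 + 11.2813
Sum = 19.551

19.551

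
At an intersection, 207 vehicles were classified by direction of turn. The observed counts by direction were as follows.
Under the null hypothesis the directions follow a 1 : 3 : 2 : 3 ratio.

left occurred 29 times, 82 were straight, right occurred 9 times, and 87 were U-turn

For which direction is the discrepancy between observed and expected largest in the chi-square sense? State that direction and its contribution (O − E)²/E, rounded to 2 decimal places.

right, 29.76

Ratio total = 9. Expected counts: 207×1/9 = 23, 207×3/9 = 69, 207×2/9 = 46, 207×3/9 = 69.
left: (29 − 23)²/23 = 36/23 = 1.565
straight: (82 − 69)²/69 = 169/69 = 2.449
right: (9 − 46)²/46 = 1369/46 = 29.761
U-turn: (87 − 69)²/69 = 324/69 = 4.696
The largest term is for right: 29.76.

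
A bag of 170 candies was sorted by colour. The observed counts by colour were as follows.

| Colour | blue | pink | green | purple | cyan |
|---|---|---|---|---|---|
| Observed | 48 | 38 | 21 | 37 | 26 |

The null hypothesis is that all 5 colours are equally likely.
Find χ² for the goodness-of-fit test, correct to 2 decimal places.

Under H₀ each category has probability 1/5, so each expected count is 170/5 = 34.
cat         O        E   (O−E)²/E
blue       48       34      5.765
pink       38       34      0.471
green      21       34      4.971
purple     37       34      0.265
cyan       26       34      1.882
Sum = 13.35

13.35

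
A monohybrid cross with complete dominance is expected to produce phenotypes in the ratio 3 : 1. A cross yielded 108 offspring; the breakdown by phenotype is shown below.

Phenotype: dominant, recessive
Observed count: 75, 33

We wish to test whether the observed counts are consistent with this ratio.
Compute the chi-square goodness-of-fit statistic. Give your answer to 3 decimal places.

Ratio total = 4. Expected counts: 108×3/4 = 81, 108×1/4 = 27.
χ² = (75−81)²/81 + (33−27)²/27
   = 0.4444 + 1.3333
Sum = 1.778

1.778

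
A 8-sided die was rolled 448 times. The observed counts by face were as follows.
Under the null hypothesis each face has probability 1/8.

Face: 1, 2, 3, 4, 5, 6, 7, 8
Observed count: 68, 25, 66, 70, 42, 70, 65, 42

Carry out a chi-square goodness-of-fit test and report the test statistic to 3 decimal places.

36.964

Under H₀ each category has probability 1/8, so each expected count is 448/8 = 56.
1: (68 − 56)²/56 = 144/56 = 2.5714
2: (25 − 56)²/56 = 961/56 = 17.1607
3: (66 − 56)²/56 = 100/56 = 1.7857
4: (70 − 56)²/56 = 196/56 = 3.5000
5: (42 − 56)²/56 = 196/56 = 3.5000
6: (70 − 56)²/56 = 196/56 = 3.5000
7: (65 − 56)²/56 = 81/56 = 1.4464
8: (42 − 56)²/56 = 196/56 = 3.5000
Sum = 36.964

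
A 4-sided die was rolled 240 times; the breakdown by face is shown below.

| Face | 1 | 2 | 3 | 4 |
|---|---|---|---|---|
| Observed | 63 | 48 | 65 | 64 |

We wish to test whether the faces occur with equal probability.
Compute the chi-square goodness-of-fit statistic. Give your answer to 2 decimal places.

Under H₀ each category has probability 1/4, so each expected count is 240/4 = 60.
χ² = (63−60)²/60 + (48−60)²/60 + (65−60)²/60 + (64−60)²/60
   = 0.150 + 2.400 + 0.417 + 0.267
Sum = 3.23

3.23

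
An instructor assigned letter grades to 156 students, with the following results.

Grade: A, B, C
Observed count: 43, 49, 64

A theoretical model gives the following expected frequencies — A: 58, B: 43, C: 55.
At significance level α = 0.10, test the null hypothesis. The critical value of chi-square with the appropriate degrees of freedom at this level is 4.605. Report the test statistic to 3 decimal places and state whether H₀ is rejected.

6.189; reject

A: (43 − 58)²/58 = 225/58 = 3.8793
B: (49 − 43)²/43 = 36/43 = 0.8372
C: (64 − 55)²/55 = 81/55 = 1.4727
Sum = 6.189
df = 2. Since 6.189 > 4.605, we reject H₀.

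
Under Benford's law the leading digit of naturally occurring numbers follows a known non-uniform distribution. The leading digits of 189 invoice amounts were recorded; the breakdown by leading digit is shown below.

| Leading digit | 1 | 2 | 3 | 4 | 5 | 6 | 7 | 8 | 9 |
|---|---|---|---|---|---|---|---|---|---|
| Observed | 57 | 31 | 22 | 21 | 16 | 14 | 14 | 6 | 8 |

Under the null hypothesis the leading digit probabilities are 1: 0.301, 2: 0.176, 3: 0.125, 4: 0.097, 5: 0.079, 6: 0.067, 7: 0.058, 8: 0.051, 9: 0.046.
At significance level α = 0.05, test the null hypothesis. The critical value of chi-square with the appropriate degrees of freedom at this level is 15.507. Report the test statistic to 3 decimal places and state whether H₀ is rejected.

Expected counts E_i = n·p_i: 189×0.301 = 56.889, 189×0.176 = 33.264, 189×0.125 = 23.625, 189×0.097 = 18.333, 189×0.079 = 14.931, 189×0.067 = 12.663, 189×0.058 = 10.962, 189×0.051 = 9.639, 189×0.046 = 8.694.
cat         O        E   (O−E)²/E
1          57   56.889     0.0002
2          31   33.264     0.1541
3          22   23.625     0.1118
4          21   18.333     0.3880
5          16   14.931     0.0765
6          14   12.663     0.1412
7          14   10.962     0.8419
8           6    9.639     1.3738
9           8    8.694     0.0554
Sum = 3.143
df = 8. Since 3.143 < 15.507, we do not reject H₀.

3.143; do not reject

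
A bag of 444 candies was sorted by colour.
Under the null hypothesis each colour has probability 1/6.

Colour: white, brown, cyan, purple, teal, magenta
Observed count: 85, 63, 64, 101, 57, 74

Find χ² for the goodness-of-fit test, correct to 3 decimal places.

18.378

Expected count for each of the 6 categories: 444/6 = 74.
cat          O        E   (O−E)²/E
white       85       74     1.6351
brown       63       74     1.6351
cyan        64       74     1.3514
purple     101       74     9.8514
teal        57       74     3.9054
magenta     74       74     0.0000
Sum = 18.378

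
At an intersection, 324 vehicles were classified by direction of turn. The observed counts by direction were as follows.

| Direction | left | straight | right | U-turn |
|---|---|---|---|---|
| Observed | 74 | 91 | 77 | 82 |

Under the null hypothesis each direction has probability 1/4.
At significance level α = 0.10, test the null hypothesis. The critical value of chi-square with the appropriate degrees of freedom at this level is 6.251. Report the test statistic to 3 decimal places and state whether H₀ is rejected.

2.049; do not reject

Expected count for each of the 4 categories: 324/4 = 81.
χ² = (74−81)²/81 + (91−81)²/81 + (77−81)²/81 + (82−81)²/81
   = 0.6049 + 1.2346 + 0.1975 + 0.0123
Sum = 2.049
df = 3. Since 2.049 < 6.251, we do not reject H₀.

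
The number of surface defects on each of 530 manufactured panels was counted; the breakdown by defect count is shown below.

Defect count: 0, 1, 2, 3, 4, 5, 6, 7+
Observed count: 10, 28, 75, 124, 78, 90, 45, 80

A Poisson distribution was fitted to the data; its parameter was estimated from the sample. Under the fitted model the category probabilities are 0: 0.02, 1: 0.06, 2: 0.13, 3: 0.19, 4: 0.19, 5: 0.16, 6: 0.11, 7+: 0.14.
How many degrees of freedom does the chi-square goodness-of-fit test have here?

There are k = 8 categories and 1 parameter estimated from the data, so df = 8 − 1 − 1 = 6.

6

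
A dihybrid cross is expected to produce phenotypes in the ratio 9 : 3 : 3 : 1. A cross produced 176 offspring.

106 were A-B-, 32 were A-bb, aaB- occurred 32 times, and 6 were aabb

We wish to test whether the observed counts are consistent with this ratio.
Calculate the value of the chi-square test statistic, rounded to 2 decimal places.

Ratio total = 16. Expected counts: 176×9/16 = 99, 176×3/16 = 33, 176×3/16 = 33, 176×1/16 = 11.
χ² = (106−99)²/99 + (32−33)²/33 + (32−33)²/33 + (6−11)²/11
   = 0.495 + 0.030 + 0.030 + 2.273
Sum = 2.83

2.83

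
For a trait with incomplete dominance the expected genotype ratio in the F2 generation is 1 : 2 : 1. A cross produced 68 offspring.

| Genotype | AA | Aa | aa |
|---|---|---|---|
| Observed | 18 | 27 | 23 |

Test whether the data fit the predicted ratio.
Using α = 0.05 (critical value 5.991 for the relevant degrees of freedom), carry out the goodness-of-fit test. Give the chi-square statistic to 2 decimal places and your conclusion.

Ratio total = 4. Expected counts: 68×1/4 = 17, 68×2/4 = 34, 68×1/4 = 17.
AA: (18 − 17)²/17 = 1/17 = 0.059
Aa: (27 − 34)²/34 = 49/34 = 1.441
aa: (23 − 17)²/17 = 36/17 = 2.118
Sum = 3.62
df = 2. Since 3.62 < 5.991, we do not reject H₀.

3.62; do not reject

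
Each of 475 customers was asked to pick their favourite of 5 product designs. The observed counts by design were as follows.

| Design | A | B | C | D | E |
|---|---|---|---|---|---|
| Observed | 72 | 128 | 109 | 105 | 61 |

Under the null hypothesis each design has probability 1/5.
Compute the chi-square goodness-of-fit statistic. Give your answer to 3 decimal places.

Under H₀ each category has probability 1/5, so each expected count is 475/5 = 95.
cat         O        E   (O−E)²/E
A          72       95     5.5684
B         128       95    11.4632
C         109       95     2.0632
D         105       95     1.0526
E          61       95    12.1684
Sum = 32.316

32.316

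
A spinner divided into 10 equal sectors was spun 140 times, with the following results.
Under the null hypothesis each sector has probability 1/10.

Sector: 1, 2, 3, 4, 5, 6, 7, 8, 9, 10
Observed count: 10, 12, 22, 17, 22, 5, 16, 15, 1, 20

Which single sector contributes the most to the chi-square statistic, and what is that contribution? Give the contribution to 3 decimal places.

Expected count for each of the 10 categories: 140/10 = 14.
χ² = (10−14)²/14 + (12−14)²/14 + (22−14)²/14 + (17−14)²/14 + (22−14)²/14 + (5−14)²/14 + (16−14)²/14 + (15−14)²/14 + (1−14)²/14 + (20−14)²/14
   = 1.1429 + 0.2857 + 4.5714 + 0.6429 + 4.5714 + 5.7857 + 0.2857 + 0.0714 + 12.0714 + 2.5714
The largest term is for 9: 12.071.

9, 12.071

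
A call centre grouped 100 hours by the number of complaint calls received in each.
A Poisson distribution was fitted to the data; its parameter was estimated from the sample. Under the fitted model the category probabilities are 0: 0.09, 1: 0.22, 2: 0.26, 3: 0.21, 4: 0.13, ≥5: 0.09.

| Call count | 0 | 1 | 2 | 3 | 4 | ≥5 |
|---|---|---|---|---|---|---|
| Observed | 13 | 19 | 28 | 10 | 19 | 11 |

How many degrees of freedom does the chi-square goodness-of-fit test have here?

4

There are k = 6 categories and 1 parameter estimated from the data, so df = 6 − 1 − 1 = 4.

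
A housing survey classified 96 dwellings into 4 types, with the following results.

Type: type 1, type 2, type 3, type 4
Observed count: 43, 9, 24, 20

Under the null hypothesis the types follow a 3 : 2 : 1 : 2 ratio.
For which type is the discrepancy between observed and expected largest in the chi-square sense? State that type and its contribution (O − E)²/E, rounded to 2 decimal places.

Ratio total = 8. Expected counts: 96×3/8 = 36, 96×2/8 = 24, 96×1/8 = 12, 96×2/8 = 24.
type 1: (43 − 36)²/36 = 49/36 = 1.361
type 2: (9 − 24)²/24 = 225/24 = 9.375
type 3: (24 − 12)²/12 = 144/12 = 12.000
type 4: (20 − 24)²/24 = 16/24 = 0.667
The largest term is for type 3: 12.00.

type 3, 12.00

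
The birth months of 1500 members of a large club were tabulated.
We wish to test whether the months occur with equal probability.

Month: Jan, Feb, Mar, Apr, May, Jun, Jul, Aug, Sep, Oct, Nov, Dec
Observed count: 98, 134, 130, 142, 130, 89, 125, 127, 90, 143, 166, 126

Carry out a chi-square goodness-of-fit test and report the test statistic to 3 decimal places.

Under H₀ each category has probability 1/12, so each expected count is 1500/12 = 125.
cat         O        E   (O−E)²/E
Jan        98      125     5.8320
Feb       134      125     0.6480
Mar       130      125     0.2000
Apr       142      125     2.3120
May       130      125     0.2000
Jun        89      125    10.3680
Jul       125      125     0.0000
Aug       127      125     0.0320
Sep        90      125     9.8000
Oct       143      125     2.5920
Nov       166      125    13.4480
Dec       126      125     0.0080
Sum = 45.440

45.440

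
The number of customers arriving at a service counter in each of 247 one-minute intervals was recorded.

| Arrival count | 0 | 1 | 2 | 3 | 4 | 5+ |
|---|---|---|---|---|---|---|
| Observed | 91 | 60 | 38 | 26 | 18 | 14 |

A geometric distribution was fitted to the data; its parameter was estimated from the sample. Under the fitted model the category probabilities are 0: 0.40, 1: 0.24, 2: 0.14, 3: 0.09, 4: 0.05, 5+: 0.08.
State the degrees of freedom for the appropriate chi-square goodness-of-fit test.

There are k = 6 categories and 1 parameter estimated from the data, so df = 6 − 1 − 1 = 4.

4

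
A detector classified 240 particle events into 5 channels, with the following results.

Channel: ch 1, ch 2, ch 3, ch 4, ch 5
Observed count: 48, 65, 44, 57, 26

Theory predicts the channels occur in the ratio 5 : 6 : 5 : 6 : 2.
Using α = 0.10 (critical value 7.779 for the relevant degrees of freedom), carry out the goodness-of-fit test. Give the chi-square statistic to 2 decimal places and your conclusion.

Ratio total = 24. Expected counts: 240×5/24 = 50, 240×6/24 = 60, 240×5/24 = 50, 240×6/24 = 60, 240×2/24 = 20.
ch 1: (48 − 50)²/50 = 4/50 = 0.080
ch 2: (65 − 60)²/60 = 25/60 = 0.417
ch 3: (44 − 50)²/50 = 36/50 = 0.720
ch 4: (57 − 60)²/60 = 9/60 = 0.150
ch 5: (26 − 20)²/20 = 36/20 = 1.800
Sum = 3.17
df = 4. Since 3.17 < 7.779, we do not reject H₀.

3.17; do not reject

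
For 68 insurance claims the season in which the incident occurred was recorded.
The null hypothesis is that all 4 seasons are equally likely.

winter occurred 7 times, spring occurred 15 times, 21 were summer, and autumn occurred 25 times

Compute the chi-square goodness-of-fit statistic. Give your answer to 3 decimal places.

10.824

Expected count for each of the 4 categories: 68/4 = 17.
χ² = (7−17)²/17 + (15−17)²/17 + (21−17)²/17 + (25−17)²/17
   = 5.8824 + 0.2353 + 0.9412 + 3.7647
Sum = 10.824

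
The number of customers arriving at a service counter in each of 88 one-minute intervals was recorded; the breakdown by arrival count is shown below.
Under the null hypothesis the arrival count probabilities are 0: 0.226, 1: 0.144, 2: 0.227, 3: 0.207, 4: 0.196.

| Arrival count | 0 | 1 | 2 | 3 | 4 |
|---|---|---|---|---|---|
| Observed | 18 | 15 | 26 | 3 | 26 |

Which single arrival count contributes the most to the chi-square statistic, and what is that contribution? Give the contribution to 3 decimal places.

3, 12.710

Expected counts E_i = n·p_i: 88×0.226 = 19.888, 88×0.144 = 12.672, 88×0.227 = 19.976, 88×0.207 = 18.216, 88×0.196 = 17.248.
cat         O        E   (O−E)²/E
0          18   19.888     0.1792
1          15   12.672     0.4277
2          26   19.976     1.8166
3           3   18.216    12.7101
4          26   17.248     4.4409
The largest term is for 3: 12.710.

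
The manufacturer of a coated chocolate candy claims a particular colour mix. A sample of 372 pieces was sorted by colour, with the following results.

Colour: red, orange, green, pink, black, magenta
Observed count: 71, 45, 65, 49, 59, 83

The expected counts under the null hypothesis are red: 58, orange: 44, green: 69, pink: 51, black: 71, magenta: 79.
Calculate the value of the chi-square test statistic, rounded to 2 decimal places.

χ² = (71−58)²/58 + (45−44)²/44 + (65−69)²/69 + (49−51)²/51 + (59−71)²/71 + (83−79)²/79
   = 2.914 + 0.023 + 0.232 + 0.078 + 2.028 + 0.203
Sum = 5.48

5.48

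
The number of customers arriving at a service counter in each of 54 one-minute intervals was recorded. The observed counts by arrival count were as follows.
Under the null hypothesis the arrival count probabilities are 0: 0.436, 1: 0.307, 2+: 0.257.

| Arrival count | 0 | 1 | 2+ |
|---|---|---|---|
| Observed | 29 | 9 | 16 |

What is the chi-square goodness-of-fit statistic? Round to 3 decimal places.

Expected counts E_i = n·p_i: 54×0.436 = 23.544, 54×0.307 = 16.578, 54×0.257 = 13.878.
cat         O        E   (O−E)²/E
0          29   23.544     1.2644
1           9   16.578     3.4640
2+         16   13.878     0.3245
Sum = 5.053

5.053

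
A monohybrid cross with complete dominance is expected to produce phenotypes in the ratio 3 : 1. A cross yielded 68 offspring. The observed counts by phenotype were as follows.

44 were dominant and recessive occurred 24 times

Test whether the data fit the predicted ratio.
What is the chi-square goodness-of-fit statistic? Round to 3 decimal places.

3.843

Ratio total = 4. Expected counts: 68×3/4 = 51, 68×1/4 = 17.
cat            O        E   (O−E)²/E
dominant      44       51     0.9608
recessive     24       17     2.8824
Sum = 3.843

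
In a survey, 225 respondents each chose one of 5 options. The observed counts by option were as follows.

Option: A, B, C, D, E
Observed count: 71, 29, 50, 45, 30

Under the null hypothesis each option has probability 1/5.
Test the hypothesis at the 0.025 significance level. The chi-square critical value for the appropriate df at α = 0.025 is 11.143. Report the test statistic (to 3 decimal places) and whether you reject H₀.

26.267; reject

Under H₀ each category has probability 1/5, so each expected count is 225/5 = 45.
A: (71 − 45)²/45 = 676/45 = 15.0222
B: (29 − 45)²/45 = 256/45 = 5.6889
C: (50 − 45)²/45 = 25/45 = 0.5556
D: (45 − 45)²/45 = 0/45 = 0.0000
E: (30 − 45)²/45 = 225/45 = 5.0000
Sum = 26.267
df = 4. Since 26.267 > 11.143, we reject H₀.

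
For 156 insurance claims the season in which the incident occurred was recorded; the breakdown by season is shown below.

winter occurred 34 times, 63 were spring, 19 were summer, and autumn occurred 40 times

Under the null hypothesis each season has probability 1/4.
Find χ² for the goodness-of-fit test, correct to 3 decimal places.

25.692

Under H₀ each category has probability 1/4, so each expected count is 156/4 = 39.
cat         O        E   (O−E)²/E
winter     34       39     0.6410
spring     63       39    14.7692
summer     19       39    10.2564
autumn     40       39     0.0256
Sum = 25.692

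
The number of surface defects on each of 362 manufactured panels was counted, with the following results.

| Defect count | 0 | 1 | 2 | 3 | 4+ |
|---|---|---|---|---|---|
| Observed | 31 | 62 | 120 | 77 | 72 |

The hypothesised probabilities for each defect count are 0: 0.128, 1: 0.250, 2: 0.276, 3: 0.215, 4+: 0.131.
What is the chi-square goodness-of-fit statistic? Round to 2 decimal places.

30.84

Expected counts E_i = n·p_i: 362×0.128 = 46.336, 362×0.250 = 90.5, 362×0.276 = 99.912, 362×0.215 = 77.83, 362×0.131 = 47.422.
cat         O        E   (O−E)²/E
0          31   46.336      5.076
1          62     90.5      8.975
2         120   99.912      4.039
3          77    77.83      0.009
4+         72   47.422     12.738
Sum = 30.84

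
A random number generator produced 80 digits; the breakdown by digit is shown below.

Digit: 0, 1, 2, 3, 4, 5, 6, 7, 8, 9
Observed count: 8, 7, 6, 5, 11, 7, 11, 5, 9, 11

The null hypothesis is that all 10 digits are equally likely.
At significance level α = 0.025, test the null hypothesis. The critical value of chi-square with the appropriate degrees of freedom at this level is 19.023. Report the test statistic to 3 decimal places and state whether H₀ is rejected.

Under H₀ each category has probability 1/10, so each expected count is 80/10 = 8.
0: (8 − 8)²/8 = 0/8 = 0.0000
1: (7 − 8)²/8 = 1/8 = 0.1250
2: (6 − 8)²/8 = 4/8 = 0.5000
3: (5 − 8)²/8 = 9/8 = 1.1250
4: (11 − 8)²/8 = 9/8 = 1.1250
5: (7 − 8)²/8 = 1/8 = 0.1250
6: (11 − 8)²/8 = 9/8 = 1.1250
7: (5 − 8)²/8 = 9/8 = 1.1250
8: (9 − 8)²/8 = 1/8 = 0.1250
9: (11 − 8)²/8 = 9/8 = 1.1250
Sum = 6.500
df = 9. Since 6.500 < 19.023, we do not reject H₀.

6.500; do not reject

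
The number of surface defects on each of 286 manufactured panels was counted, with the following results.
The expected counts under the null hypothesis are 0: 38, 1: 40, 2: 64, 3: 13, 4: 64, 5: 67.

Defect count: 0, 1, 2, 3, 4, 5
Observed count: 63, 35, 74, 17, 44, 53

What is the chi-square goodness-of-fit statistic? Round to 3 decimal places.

29.041

cat         O        E   (O−E)²/E
0          63       38    16.4474
1          35       40     0.6250
2          74       64     1.5625
3          17       13     1.2308
4          44       64     6.2500
5          53       67     2.9254
Sum = 29.041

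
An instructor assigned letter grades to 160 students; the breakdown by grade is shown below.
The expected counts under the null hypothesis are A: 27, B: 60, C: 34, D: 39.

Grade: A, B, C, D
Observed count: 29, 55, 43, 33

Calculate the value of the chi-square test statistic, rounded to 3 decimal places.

3.870

χ² = (29−27)²/27 + (55−60)²/60 + (43−34)²/34 + (33−39)²/39
   = 0.1481 + 0.4167 + 2.3824 + 0.9231
Sum = 3.870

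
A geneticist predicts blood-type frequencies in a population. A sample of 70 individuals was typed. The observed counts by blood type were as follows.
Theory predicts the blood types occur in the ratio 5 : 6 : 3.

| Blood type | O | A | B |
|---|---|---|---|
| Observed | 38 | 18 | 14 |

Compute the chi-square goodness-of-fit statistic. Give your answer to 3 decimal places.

11.627

Ratio total = 14. Expected counts: 70×5/14 = 25, 70×6/14 = 30, 70×3/14 = 15.
O: (38 − 25)²/25 = 169/25 = 6.7600
A: (18 − 30)²/30 = 144/30 = 4.8000
B: (14 − 15)²/15 = 1/15 = 0.0667
Sum = 11.627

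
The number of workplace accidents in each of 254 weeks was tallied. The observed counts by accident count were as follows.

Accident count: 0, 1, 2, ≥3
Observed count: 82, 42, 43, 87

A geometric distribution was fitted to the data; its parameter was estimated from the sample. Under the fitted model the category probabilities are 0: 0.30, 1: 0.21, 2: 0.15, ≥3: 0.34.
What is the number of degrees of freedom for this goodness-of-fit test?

There are k = 4 categories and 1 parameter estimated from the data, so df = 4 − 1 − 1 = 2.

2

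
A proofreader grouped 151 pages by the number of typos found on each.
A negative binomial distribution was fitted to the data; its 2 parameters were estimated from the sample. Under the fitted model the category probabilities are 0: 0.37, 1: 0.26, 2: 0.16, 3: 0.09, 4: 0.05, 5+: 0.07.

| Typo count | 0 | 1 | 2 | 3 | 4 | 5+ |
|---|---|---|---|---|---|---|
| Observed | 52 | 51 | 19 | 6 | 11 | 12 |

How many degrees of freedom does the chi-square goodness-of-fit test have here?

There are k = 6 categories and 2 parameters estimated from the data, so df = 6 − 1 − 2 = 3.

3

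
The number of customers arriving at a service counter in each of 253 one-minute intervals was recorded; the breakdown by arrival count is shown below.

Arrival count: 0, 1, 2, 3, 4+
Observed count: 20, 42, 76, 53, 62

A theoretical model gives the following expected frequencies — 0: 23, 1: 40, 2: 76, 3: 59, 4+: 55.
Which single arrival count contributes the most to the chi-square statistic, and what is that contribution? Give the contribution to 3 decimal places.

4+, 0.891

0: (20 − 23)²/23 = 9/23 = 0.3913
1: (42 − 40)²/40 = 4/40 = 0.1000
2: (76 − 76)²/76 = 0/76 = 0.0000
3: (53 − 59)²/59 = 36/59 = 0.6102
4+: (62 − 55)²/55 = 49/55 = 0.8909
The largest term is for 4+: 0.891.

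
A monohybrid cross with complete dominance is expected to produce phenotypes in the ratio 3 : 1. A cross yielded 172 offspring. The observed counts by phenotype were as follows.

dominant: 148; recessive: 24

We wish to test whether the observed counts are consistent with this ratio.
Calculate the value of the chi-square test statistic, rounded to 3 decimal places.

Ratio total = 4. Expected counts: 172×3/4 = 129, 172×1/4 = 43.
dominant: (148 − 129)²/129 = 361/129 = 2.7984
recessive: (24 − 43)²/43 = 361/43 = 8.3953
Sum = 11.194

11.194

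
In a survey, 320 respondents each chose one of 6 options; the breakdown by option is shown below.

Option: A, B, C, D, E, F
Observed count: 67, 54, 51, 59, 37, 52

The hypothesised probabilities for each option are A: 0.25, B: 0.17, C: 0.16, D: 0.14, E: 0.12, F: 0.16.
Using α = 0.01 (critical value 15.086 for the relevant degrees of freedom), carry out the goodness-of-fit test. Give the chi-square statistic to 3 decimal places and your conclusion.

Expected counts E_i = n·p_i: 320×0.25 = 80, 320×0.17 = 54.4, 320×0.16 = 51.2, 320×0.14 = 44.8, 320×0.12 = 38.4, 320×0.16 = 51.2.
cat         O        E   (O−E)²/E
A          67       80     2.1125
B          54     54.4     0.0029
C          51     51.2     0.0008
D          59     44.8     4.5009
E          37     38.4     0.0510
F          52     51.2     0.0125
Sum = 6.681
df = 5. Since 6.681 < 15.086, we do not reject H₀.

6.681; do not reject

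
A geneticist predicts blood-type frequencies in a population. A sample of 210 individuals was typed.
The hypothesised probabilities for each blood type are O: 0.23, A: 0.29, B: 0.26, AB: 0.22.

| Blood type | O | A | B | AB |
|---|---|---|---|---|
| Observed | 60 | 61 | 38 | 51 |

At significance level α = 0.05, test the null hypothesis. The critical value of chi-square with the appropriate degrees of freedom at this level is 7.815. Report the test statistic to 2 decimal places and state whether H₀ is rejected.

Expected counts E_i = n·p_i: 210×0.23 = 48.3, 210×0.29 = 60.9, 210×0.26 = 54.6, 210×0.22 = 46.2.
χ² = (60−48.3)²/48.3 + (61−60.9)²/60.9 + (38−54.6)²/54.6 + (51−46.2)²/46.2
   = 2.834 + 0.000 + 5.047 + 0.499
Sum = 8.38
df = 3. Since 8.38 > 7.815, we reject H₀.

8.38; reject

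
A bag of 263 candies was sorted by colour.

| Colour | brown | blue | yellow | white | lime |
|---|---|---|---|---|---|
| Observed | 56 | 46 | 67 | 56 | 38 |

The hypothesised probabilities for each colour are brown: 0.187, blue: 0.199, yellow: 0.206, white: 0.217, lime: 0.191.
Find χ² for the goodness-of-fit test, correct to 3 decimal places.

Expected counts E_i = n·p_i: 263×0.187 = 49.181, 263×0.199 = 52.337, 263×0.206 = 54.178, 263×0.217 = 57.071, 263×0.191 = 50.233.
χ² = (56−49.181)²/49.181 + (46−52.337)²/52.337 + (67−54.178)²/54.178 + (56−57.071)²/57.071 + (38−50.233)²/50.233
   = 0.9455 + 0.7673 + 3.0345 + 0.0201 + 2.9790
Sum = 7.746

7.746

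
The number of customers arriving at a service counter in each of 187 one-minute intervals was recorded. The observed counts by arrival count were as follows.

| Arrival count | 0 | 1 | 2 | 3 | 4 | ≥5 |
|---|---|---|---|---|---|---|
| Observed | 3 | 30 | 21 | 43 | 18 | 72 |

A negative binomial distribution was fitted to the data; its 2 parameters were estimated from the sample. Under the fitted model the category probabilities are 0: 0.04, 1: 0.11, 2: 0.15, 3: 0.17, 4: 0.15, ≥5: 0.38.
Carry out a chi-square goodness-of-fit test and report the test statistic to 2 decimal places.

16.34

Expected counts E_i = n·p_i: 187×0.04 = 7.48, 187×0.11 = 20.57, 187×0.15 = 28.05, 187×0.17 = 31.79, 187×0.15 = 28.05, 187×0.38 = 71.06.
χ² = (3−7.48)²/7.48 + (30−20.57)²/20.57 + (21−28.05)²/28.05 + (43−31.79)²/31.79 + (18−28.05)²/28.05 + (72−71.06)²/71.06
   = 2.683 + 4.323 + 1.772 + 3.953 + 3.601 + 0.012
Sum = 16.34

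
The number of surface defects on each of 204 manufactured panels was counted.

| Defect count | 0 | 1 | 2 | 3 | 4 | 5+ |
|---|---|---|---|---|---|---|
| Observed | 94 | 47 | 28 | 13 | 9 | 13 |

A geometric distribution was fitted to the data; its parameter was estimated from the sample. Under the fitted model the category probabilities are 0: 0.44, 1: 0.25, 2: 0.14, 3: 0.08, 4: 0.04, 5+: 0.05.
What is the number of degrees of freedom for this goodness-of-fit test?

There are k = 6 categories and 1 parameter estimated from the data, so df = 6 − 1 − 1 = 4.

4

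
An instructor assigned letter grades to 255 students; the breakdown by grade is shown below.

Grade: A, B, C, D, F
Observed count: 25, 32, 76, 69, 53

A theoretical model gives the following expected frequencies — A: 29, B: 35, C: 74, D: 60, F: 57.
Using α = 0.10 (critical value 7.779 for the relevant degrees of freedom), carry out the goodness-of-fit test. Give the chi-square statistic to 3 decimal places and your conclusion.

cat         O        E   (O−E)²/E
A          25       29     0.5517
B          32       35     0.2571
C          76       74     0.0541
D          69       60     1.3500
F          53       57     0.2807
Sum = 2.494
df = 4. Since 2.494 < 7.779, we do not reject H₀.

2.494; do not reject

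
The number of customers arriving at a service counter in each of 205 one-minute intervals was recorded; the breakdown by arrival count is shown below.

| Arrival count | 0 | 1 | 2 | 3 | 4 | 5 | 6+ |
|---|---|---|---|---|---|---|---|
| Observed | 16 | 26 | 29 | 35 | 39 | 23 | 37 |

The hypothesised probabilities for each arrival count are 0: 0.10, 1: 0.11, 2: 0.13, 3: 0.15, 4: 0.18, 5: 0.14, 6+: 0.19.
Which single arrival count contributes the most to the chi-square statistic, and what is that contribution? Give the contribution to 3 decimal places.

Expected counts E_i = n·p_i: 205×0.10 = 20.5, 205×0.11 = 22.55, 205×0.13 = 26.65, 205×0.15 = 30.75, 205×0.18 = 36.9, 205×0.14 = 28.7, 205×0.19 = 38.95.
cat         O        E   (O−E)²/E
0          16     20.5     0.9878
1          26    22.55     0.5278
2          29    26.65     0.2072
3          35    30.75     0.5874
4          39     36.9     0.1195
5          23     28.7     1.1321
6+         37    38.95     0.0976
The largest term is for 5: 1.132.

5, 1.132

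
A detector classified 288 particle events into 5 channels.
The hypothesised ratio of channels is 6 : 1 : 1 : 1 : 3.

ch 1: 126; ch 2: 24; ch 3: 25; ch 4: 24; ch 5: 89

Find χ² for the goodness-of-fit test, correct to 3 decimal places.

Ratio total = 12. Expected counts: 288×6/12 = 144, 288×1/12 = 24, 288×1/12 = 24, 288×1/12 = 24, 288×3/12 = 72.
ch 1: (126 − 144)²/144 = 324/144 = 2.2500
ch 2: (24 − 24)²/24 = 0/24 = 0.0000
ch 3: (25 − 24)²/24 = 1/24 = 0.0417
ch 4: (24 − 24)²/24 = 0/24 = 0.0000
ch 5: (89 − 72)²/72 = 289/72 = 4.0139
Sum = 6.306

6.306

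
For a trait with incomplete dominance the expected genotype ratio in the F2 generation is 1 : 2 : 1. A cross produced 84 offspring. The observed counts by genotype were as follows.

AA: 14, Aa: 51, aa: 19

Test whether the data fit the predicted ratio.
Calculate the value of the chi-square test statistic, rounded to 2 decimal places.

Ratio total = 4. Expected counts: 84×1/4 = 21, 84×2/4 = 42, 84×1/4 = 21.
AA: (14 − 21)²/21 = 49/21 = 2.333
Aa: (51 − 42)²/42 = 81/42 = 1.929
aa: (19 − 21)²/21 = 4/21 = 0.190
Sum = 4.45

4.45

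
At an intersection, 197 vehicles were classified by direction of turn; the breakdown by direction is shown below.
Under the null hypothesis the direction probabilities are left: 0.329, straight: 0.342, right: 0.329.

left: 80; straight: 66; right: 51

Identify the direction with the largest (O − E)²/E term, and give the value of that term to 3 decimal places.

left, 3.559

Expected counts E_i = n·p_i: 197×0.329 = 64.813, 197×0.342 = 67.374, 197×0.329 = 64.813.
left: (80 − 64.813)²/64.813 = 230.644969/64.813 = 3.5586
straight: (66 − 67.374)²/67.374 = 1.887876/67.374 = 0.0280
right: (51 − 64.813)²/64.813 = 190.798969/64.813 = 2.9438
The largest term is for left: 3.559.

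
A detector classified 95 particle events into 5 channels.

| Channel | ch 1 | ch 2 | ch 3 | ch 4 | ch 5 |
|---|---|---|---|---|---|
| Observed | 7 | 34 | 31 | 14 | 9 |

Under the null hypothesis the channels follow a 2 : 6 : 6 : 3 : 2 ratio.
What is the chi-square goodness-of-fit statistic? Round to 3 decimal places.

Ratio total = 19. Expected counts: 95×2/19 = 10, 95×6/19 = 30, 95×6/19 = 30, 95×3/19 = 15, 95×2/19 = 10.
ch 1: (7 − 10)²/10 = 9/10 = 0.9000
ch 2: (34 − 30)²/30 = 16/30 = 0.5333
ch 3: (31 − 30)²/30 = 1/30 = 0.0333
ch 4: (14 − 15)²/15 = 1/15 = 0.0667
ch 5: (9 − 10)²/10 = 1/10 = 0.1000
Sum = 1.633

1.633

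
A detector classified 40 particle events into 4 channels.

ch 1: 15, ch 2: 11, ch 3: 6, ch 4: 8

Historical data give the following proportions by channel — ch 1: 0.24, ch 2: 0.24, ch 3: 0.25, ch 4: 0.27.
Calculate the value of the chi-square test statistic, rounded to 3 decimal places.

Expected counts E_i = n·p_i: 40×0.24 = 9.6, 40×0.24 = 9.6, 40×0.25 = 10, 40×0.27 = 10.8.
ch 1: (15 − 9.6)²/9.6 = 29.16/9.6 = 3.0375
ch 2: (11 − 9.6)²/9.6 = 1.96/9.6 = 0.2042
ch 3: (6 − 10)²/10 = 16/10 = 1.6000
ch 4: (8 − 10.8)²/10.8 = 7.84/10.8 = 0.7259
Sum = 5.568

5.568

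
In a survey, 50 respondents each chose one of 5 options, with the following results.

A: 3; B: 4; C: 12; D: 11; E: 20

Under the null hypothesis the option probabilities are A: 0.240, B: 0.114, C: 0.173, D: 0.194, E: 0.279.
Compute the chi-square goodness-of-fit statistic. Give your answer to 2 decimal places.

Expected counts E_i = n·p_i: 50×0.240 = 12, 50×0.114 = 5.7, 50×0.173 = 8.65, 50×0.194 = 9.7, 50×0.279 = 13.95.
A: (3 − 12)²/12 = 81/12 = 6.750
B: (4 − 5.7)²/5.7 = 2.89/5.7 = 0.507
C: (12 − 8.65)²/8.65 = 11.2225/8.65 = 1.297
D: (11 − 9.7)²/9.7 = 1.69/9.7 = 0.174
E: (20 − 13.95)²/13.95 = 36.6025/13.95 = 2.624
Sum = 11.35

11.35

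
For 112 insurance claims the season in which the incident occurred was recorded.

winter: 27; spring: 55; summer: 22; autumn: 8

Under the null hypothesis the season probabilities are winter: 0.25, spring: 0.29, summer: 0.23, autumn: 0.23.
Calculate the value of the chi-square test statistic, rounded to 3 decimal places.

28.443

Expected counts E_i = n·p_i: 112×0.25 = 28, 112×0.29 = 32.48, 112×0.23 = 25.76, 112×0.23 = 25.76.
χ² = (27−28)²/28 + (55−32.48)²/32.48 + (22−25.76)²/25.76 + (8−25.76)²/25.76
   = 0.0357 + 15.6142 + 0.5488 + 12.2445
Sum = 28.443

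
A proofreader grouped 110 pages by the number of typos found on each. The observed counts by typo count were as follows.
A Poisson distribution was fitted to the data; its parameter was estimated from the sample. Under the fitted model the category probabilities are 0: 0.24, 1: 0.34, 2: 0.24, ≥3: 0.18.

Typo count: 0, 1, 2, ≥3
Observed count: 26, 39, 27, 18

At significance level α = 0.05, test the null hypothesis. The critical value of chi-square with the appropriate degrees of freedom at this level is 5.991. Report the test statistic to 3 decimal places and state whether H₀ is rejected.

Expected counts E_i = n·p_i: 110×0.24 = 26.4, 110×0.34 = 37.4, 110×0.24 = 26.4, 110×0.18 = 19.8.
χ² = (26−26.4)²/26.4 + (39−37.4)²/37.4 + (27−26.4)²/26.4 + (18−19.8)²/19.8
   = 0.0061 + 0.0684 + 0.0136 + 0.1636
Sum = 0.252
df = 2. Since 0.252 < 5.991, we do not reject H₀.

0.252; do not reject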